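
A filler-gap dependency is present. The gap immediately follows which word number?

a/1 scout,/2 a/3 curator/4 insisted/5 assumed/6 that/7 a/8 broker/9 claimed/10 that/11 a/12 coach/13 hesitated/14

5

The displaced element is "a scout" (word 2).
It is linked across 1 clause boundary (Ø).
It functions as the subject of "assumed", so the gap sits immediately after word 5 ("insisted").
Base order: A curator insisted that a scout assumed that a broker claimed that a coach hesitated.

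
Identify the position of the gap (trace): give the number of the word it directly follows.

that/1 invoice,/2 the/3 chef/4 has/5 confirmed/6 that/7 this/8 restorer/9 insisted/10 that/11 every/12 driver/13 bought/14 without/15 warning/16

The displaced element is "that invoice" (word 2).
It is linked across 2 clause boundaries (that → that).
It functions as the direct object of "bought", so the gap sits immediately after word 14 ("bought").
Base order: The chef has confirmed that this restorer insisted that every driver bought that invoice without warning.

14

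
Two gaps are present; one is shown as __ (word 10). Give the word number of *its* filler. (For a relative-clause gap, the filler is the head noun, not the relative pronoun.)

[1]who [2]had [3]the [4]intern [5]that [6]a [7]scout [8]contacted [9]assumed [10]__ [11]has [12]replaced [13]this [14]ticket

1

The marked gap is the subject of "replaced".
Its filler is the fronted wh-phrase "who", at word 1.
(The other dependency links word 4 to a gap after word 8.)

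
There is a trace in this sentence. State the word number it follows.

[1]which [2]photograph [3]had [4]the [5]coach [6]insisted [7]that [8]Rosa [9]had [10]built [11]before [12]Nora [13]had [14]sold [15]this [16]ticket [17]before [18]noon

The displaced element is "which photograph" (word 2).
It is linked across 1 clause boundary (that).
It functions as the direct object of "built", so the gap sits immediately after word 10 ("built").
Base order: The coach had insisted that Rosa had built which photograph before Nora had sold this ticket before noon.

10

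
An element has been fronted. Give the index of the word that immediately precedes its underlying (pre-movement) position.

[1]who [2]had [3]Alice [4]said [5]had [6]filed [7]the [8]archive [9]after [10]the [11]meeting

The displaced element is "who" (word 1).
It is linked across 1 clause boundary (Ø).
It functions as the subject of "filed", so the gap sits immediately after word 4 ("said").
Base order: Alice had said that who had filed the archive after the meeting.

4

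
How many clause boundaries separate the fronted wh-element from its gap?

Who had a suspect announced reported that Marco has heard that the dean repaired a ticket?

1

"who" is extracted from the subject of "reported".
Boundaries crossed, outermost first: [Ø] — 1 in total.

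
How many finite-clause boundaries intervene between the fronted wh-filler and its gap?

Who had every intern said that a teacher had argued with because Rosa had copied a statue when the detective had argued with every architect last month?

"who" is extracted from the PP object of "argued".
Boundaries crossed, outermost first: [that] — 1 in total.

1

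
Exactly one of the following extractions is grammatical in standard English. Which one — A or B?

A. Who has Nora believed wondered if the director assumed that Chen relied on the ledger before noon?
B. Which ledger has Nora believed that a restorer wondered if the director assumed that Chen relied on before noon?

A

In B, the wh-phrase is extracted from inside a wh-island (introduced by "if"), which blocks movement.
In A, the extraction path crosses only that-complement boundaries, which are transparent.
So A is grammatical.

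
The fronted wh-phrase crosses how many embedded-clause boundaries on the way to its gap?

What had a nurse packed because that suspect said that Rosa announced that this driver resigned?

"what" originates inside the matrix clause — no clause boundary is crossed.

0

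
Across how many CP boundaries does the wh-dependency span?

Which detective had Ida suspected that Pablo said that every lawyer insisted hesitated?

"which detective" is extracted from the subject of "hesitated".
Boundaries crossed, outermost first: [that], [that], [Ø] — 3 in total.

3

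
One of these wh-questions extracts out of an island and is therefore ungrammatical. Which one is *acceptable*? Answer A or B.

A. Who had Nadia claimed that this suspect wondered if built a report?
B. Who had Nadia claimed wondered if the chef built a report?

In A, the wh-phrase is extracted from inside a wh-island (introduced by "if"), which blocks movement.
In B, the extraction path crosses only that-complement boundaries, which are transparent.
So B is grammatical.

B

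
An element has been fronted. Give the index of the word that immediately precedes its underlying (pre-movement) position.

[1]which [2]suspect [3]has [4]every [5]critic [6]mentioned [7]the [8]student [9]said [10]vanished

The displaced element is "which suspect" (word 2).
It is linked across 2 clause boundaries (Ø → Ø).
It functions as the subject of "vanished", so the gap sits immediately after word 9 ("said").
Base order: Every critic has mentioned the student said which suspect vanished.

9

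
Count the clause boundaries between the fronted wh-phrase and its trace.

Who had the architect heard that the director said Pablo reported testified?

"who" is extracted from the subject of "testified".
Boundaries crossed, outermost first: [that], [Ø], [Ø] — 3 in total.

3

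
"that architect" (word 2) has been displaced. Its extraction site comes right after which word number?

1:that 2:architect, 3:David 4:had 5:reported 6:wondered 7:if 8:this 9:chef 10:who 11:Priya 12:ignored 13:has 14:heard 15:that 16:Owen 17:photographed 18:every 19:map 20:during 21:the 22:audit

The displaced element is "that architect" (word 2).
It is linked across 1 clause boundary (Ø).
It functions as the subject of "wondered", so the gap sits immediately after word 5 ("reported").
Base order: David had reported that architect wondered if this chef who Priya ignored has heard that Owen photographed every map during the audit.

5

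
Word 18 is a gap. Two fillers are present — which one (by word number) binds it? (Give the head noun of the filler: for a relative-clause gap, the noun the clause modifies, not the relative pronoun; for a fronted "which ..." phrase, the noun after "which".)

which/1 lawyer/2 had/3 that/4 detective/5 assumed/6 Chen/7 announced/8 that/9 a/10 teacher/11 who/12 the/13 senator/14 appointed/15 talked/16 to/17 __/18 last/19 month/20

2

The marked gap is the object of the preposition "to" of "talked".
Its filler is the fronted wh-phrase "which lawyer", at word 2.
(The other dependency links word 11 to a gap after word 15.)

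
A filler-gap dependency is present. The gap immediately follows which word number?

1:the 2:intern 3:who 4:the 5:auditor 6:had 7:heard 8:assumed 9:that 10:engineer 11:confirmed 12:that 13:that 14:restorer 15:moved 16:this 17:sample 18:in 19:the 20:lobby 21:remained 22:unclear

The displaced element is "the intern" (word 2).
It is linked across 1 clause boundary (Ø).
It functions as the subject of "assumed", so the gap sits immediately after word 7 ("heard").
Base order: The auditor had heard that the intern assumed that engineer confirmed that that restorer moved this sample in the lobby.

7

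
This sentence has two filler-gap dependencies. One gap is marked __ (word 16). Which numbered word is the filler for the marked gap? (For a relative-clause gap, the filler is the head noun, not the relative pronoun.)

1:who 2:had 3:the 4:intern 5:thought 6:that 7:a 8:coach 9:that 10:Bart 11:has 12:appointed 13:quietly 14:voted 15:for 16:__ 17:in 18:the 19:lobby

The marked gap is the object of the preposition "for" of "voted".
Its filler is the fronted wh-phrase "who", at word 1.
(The other dependency links word 8 to a gap after word 12.)

1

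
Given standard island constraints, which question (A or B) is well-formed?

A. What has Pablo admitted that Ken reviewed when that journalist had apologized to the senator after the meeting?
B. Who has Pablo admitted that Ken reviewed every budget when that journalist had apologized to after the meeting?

In B, the wh-phrase is extracted from inside an adjunct island (introduced by "when"), which blocks movement.
In A, the extraction path crosses only that-complement boundaries, which are transparent.
So A is grammatical.

A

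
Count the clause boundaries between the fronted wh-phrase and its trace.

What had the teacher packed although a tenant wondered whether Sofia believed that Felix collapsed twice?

"what" originates inside the matrix clause — no clause boundary is crossed.

0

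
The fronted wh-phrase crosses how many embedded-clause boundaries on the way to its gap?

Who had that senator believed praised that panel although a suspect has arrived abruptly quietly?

"who" is extracted from the subject of "praised".
Boundaries crossed, outermost first: [Ø] — 1 in total.

1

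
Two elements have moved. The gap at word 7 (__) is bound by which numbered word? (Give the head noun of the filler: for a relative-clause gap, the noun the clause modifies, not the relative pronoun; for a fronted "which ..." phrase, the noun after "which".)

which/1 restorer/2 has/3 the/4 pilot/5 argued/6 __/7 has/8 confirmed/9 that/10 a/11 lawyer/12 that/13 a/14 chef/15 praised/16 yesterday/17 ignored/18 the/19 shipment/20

2

The marked gap is the subject of "confirmed".
Its filler is the fronted wh-phrase "which restorer", at word 2.
(The other dependency links word 12 to a gap after word 16.)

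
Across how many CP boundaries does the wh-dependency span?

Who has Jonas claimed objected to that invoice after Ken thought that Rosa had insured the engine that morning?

1

"who" is extracted from the subject of "objected".
Boundaries crossed, outermost first: [Ø] — 1 in total.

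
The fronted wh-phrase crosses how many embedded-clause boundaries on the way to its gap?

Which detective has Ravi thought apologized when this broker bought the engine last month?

"which detective" is extracted from the subject of "apologized".
Boundaries crossed, outermost first: [Ø] — 1 in total.

1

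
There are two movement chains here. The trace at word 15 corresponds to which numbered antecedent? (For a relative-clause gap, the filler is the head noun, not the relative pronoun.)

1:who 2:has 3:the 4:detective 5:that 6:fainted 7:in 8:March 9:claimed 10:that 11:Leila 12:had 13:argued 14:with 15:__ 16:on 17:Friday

1

The marked gap is the object of the preposition "with" of "argued".
Its filler is the fronted wh-phrase "who", at word 1.
(The other dependency links word 4 to a gap after word 5.)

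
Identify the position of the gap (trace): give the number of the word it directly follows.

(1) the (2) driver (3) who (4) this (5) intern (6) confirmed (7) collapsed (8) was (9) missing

6

The displaced element is "the driver" (word 2).
It is linked across 1 clause boundary (Ø).
It functions as the subject of "collapsed", so the gap sits immediately after word 6 ("confirmed").
Base order: This intern confirmed that the driver collapsed.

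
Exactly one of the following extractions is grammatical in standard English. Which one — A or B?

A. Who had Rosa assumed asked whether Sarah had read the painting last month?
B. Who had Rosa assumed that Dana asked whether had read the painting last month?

In B, the wh-phrase is extracted from inside a wh-island (introduced by "whether"), which blocks movement.
In A, the extraction path crosses only that-complement boundaries, which are transparent.
So A is grammatical.

A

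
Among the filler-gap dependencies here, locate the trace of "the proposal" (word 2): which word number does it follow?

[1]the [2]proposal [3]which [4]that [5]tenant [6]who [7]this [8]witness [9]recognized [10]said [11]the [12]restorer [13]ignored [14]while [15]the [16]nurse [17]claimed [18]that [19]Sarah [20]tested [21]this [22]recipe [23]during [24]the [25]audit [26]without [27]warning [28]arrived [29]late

The displaced element is "the proposal" (word 2).
It is linked across 1 clause boundary (Ø).
It functions as the direct object of "ignored", so the gap sits immediately after word 13 ("ignored").
Base order: That tenant who this witness recognized said the restorer ignored the proposal while the nurse claimed that Sarah tested this recipe during the audit without warning.

13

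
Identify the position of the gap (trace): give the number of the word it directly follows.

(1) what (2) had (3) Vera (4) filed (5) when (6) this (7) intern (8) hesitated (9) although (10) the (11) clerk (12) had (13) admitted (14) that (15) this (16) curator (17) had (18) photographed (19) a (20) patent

4

The displaced element is "what" (word 1).
It functions as the direct object of "filed", so the gap sits immediately after word 4 ("filed").
Base order: Vera had filed what when this intern hesitated although the clerk had admitted that this curator had photographed a patent.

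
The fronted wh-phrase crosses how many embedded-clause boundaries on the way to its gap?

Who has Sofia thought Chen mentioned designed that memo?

"who" is extracted from the subject of "designed".
Boundaries crossed, outermost first: [Ø], [Ø] — 2 in total.

2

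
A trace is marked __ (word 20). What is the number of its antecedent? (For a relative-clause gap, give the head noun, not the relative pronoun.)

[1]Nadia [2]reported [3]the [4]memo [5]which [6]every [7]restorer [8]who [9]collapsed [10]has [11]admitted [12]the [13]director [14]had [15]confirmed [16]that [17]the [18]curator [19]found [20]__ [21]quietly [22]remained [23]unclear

4

The gap at 20 is the object of "found", inside a relative clause.
The relative pronoun is "which" (word 5); it is bound by the head noun immediately before it.
Its filler is the head noun "memo", at word 4.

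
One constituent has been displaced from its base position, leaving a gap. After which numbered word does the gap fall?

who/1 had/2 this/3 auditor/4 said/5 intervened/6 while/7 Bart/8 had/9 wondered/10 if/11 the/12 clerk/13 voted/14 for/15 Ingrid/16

5

The displaced element is "who" (word 1).
It is linked across 1 clause boundary (Ø).
It functions as the subject of "intervened", so the gap sits immediately after word 5 ("said").
Base order: This auditor had said that who intervened while Bart had wondered if the clerk voted for Ingrid.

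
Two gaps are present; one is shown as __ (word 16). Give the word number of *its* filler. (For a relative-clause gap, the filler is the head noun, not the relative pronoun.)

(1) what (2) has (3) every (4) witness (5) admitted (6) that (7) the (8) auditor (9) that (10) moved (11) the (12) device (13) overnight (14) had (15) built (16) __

1

The marked gap is the direct object of "built".
Its filler is the fronted wh-phrase "what", at word 1.
(The other dependency links word 8 to a gap after word 9.)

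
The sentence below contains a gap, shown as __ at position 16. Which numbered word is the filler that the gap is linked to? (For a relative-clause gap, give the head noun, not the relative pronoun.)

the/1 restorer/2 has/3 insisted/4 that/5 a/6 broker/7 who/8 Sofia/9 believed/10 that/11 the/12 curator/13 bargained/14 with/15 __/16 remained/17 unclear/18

The gap at 16 is the prepositional object of "bargained", inside a relative clause.
The relative pronoun is "who" (word 8); it is bound by the head noun immediately before it.
Its filler is the head noun "broker", at word 7.

7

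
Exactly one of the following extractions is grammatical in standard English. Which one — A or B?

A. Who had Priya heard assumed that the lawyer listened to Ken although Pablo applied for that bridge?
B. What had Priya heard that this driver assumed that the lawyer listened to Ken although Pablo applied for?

A

In B, the wh-phrase is extracted from inside an adjunct island (introduced by "although"), which blocks movement.
In A, the extraction path crosses only that-complement boundaries, which are transparent.
So A is grammatical.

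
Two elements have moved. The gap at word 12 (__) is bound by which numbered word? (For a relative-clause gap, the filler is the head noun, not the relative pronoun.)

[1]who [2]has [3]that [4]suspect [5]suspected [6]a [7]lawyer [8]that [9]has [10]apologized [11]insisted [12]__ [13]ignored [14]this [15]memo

1

The marked gap is the subject of "ignored".
Its filler is the fronted wh-phrase "who", at word 1.
(The other dependency links word 7 to a gap after word 8.)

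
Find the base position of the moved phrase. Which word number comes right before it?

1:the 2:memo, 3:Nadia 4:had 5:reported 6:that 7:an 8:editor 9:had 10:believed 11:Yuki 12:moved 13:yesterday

12

The displaced element is "the memo" (word 2).
It is linked across 2 clause boundaries (that → Ø).
It functions as the direct object of "moved", so the gap sits immediately after word 12 ("moved").
Base order: Nadia had reported that an editor had believed Yuki moved the memo yesterday.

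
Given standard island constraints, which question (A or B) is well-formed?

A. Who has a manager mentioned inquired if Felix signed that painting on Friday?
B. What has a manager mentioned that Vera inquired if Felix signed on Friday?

In B, the wh-phrase is extracted from inside a wh-island (introduced by "if"), which blocks movement.
In A, the extraction path crosses only that-complement boundaries, which are transparent.
So A is grammatical.

A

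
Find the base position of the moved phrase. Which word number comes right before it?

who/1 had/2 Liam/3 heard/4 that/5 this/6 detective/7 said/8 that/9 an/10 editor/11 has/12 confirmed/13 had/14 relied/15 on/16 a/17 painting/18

13

The displaced element is "who" (word 1).
It is linked across 3 clause boundaries (that → that → Ø).
It functions as the subject of "relied", so the gap sits immediately after word 13 ("confirmed").
Base order: Liam had heard that this detective said that an editor has confirmed who had relied on a painting.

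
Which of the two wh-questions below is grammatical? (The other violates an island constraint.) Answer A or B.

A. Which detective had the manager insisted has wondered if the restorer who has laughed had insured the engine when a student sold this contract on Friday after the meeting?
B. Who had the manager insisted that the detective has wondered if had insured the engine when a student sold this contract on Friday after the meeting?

In B, the wh-phrase is extracted from inside a wh-island (introduced by "if"), which blocks movement.
In A, the extraction path crosses only that-complement boundaries, which are transparent.
So A is grammatical.

A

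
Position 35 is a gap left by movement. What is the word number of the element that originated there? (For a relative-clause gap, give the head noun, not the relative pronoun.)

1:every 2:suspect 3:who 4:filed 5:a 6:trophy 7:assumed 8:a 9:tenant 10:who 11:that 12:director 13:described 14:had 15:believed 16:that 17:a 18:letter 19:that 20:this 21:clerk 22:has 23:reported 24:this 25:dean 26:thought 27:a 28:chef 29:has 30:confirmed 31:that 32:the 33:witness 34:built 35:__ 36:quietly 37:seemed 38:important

18

The gap at 35 is the object of "built", inside a relative clause.
The relative pronoun is "that" (word 19); it is bound by the head noun immediately before it.
Its filler is the head noun "letter", at word 18.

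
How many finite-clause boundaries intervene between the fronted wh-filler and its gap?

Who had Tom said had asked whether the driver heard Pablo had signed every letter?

1

"who" is extracted from the subject of "asked".
Boundaries crossed, outermost first: [Ø] — 1 in total.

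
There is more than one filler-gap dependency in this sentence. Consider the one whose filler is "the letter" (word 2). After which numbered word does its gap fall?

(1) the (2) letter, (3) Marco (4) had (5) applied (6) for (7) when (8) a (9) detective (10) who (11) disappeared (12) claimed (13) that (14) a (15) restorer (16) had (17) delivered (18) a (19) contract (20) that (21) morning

The displaced element is "the letter" (word 2).
It functions as the object of the preposition "for" of "applied", so the gap sits immediately after word 6 ("for").
Base order: Marco had applied for the letter when a detective who disappeared claimed that a restorer had delivered a contract that morning.

6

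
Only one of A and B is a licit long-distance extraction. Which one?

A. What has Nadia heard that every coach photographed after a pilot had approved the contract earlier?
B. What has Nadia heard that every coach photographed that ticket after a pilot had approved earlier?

In B, the wh-phrase is extracted from inside an adjunct island (introduced by "after"), which blocks movement.
In A, the extraction path crosses only that-complement boundaries, which are transparent.
So A is grammatical.

A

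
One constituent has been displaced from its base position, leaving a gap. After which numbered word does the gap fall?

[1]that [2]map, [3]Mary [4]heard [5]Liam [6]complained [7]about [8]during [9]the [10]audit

7

The displaced element is "that map" (word 2).
It is linked across 1 clause boundary (Ø).
It functions as the object of the preposition "about" of "complained", so the gap sits immediately after word 7 ("about").
Base order: Mary heard Liam complained about that map during the audit.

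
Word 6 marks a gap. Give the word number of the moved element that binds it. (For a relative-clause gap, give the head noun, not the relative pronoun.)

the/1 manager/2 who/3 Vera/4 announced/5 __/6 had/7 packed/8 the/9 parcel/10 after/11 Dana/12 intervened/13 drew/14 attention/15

2

The gap at 6 is the subject of "packed", inside a relative clause.
The relative pronoun is "who" (word 3); it is bound by the head noun immediately before it.
Its filler is the head noun "manager", at word 2.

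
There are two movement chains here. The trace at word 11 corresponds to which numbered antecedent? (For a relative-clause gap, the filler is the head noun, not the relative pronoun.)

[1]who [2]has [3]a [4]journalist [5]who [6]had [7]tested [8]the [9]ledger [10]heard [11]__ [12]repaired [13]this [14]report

The marked gap is the subject of "repaired".
Its filler is the fronted wh-phrase "who", at word 1.
(The other dependency links word 4 to a gap after word 5.)

1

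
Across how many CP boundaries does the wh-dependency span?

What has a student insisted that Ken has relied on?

"what" is extracted from the PP object of "relied".
Boundaries crossed, outermost first: [that] — 1 in total.

1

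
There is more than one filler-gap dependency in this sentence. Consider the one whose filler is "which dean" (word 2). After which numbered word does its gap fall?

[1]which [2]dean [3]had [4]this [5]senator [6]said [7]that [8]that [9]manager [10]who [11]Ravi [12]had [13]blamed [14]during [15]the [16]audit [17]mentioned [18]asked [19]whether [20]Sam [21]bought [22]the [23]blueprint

17

The displaced element is "which dean" (word 2).
It is linked across 2 clause boundaries (that → Ø).
It functions as the subject of "asked", so the gap sits immediately after word 17 ("mentioned").
Base order: This senator had said that that manager who Ravi had blamed during the audit mentioned that which dean asked whether Sam bought the blueprint.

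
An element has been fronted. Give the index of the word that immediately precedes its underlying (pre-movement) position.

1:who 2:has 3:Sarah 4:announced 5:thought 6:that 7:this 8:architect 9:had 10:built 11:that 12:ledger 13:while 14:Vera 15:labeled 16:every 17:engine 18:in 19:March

The displaced element is "who" (word 1).
It is linked across 1 clause boundary (Ø).
It functions as the subject of "thought", so the gap sits immediately after word 4 ("announced").
Base order: Sarah has announced who thought that this architect had built that ledger while Vera labeled every engine in March.

4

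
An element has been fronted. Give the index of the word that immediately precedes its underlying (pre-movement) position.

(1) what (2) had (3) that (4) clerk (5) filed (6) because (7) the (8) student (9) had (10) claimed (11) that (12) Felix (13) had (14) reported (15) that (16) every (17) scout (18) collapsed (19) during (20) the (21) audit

The displaced element is "what" (word 1).
It functions as the direct object of "filed", so the gap sits immediately after word 5 ("filed").
Base order: That clerk had filed what because the student had claimed that Felix had reported that every scout collapsed during the audit.

5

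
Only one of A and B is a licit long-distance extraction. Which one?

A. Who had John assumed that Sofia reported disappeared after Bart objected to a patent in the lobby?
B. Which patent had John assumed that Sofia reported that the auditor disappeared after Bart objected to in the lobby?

In B, the wh-phrase is extracted from inside an adjunct island (introduced by "after"), which blocks movement.
In A, the extraction path crosses only that-complement boundaries, which are transparent.
So A is grammatical.

A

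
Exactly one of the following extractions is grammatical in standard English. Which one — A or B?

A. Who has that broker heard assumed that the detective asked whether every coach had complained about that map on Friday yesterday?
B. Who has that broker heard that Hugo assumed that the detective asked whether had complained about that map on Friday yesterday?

In B, the wh-phrase is extracted from inside a wh-island (introduced by "whether"), which blocks movement.
In A, the extraction path crosses only that-complement boundaries, which are transparent.
So A is grammatical.

A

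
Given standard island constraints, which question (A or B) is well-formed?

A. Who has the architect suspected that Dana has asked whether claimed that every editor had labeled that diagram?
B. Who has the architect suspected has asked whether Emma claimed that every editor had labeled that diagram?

In A, the wh-phrase is extracted from inside a wh-island (introduced by "whether"), which blocks movement.
In B, the extraction path crosses only that-complement boundaries, which are transparent.
So B is grammatical.

B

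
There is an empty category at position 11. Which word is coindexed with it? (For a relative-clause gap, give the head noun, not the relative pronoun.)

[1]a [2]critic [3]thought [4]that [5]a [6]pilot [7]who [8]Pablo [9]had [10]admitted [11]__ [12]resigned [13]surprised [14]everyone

The gap at 11 is the subject of "resigned", inside a relative clause.
The relative pronoun is "who" (word 7); it is bound by the head noun immediately before it.
Its filler is the head noun "pilot", at word 6.

6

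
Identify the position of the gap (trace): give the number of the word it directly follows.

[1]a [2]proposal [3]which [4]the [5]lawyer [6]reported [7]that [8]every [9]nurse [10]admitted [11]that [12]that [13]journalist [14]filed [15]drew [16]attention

The displaced element is "a proposal" (word 2).
It is linked across 2 clause boundaries (that → that).
It functions as the direct object of "filed", so the gap sits immediately after word 14 ("filed").
Base order: The lawyer reported that every nurse admitted that that journalist filed a proposal.

14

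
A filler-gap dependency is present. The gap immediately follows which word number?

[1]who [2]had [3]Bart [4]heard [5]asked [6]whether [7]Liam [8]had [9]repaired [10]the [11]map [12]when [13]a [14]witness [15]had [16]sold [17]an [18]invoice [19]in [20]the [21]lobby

The displaced element is "who" (word 1).
It is linked across 1 clause boundary (Ø).
It functions as the subject of "asked", so the gap sits immediately after word 4 ("heard").
Base order: Bart had heard who asked whether Liam had repaired the map when a witness had sold an invoice in the lobby.

4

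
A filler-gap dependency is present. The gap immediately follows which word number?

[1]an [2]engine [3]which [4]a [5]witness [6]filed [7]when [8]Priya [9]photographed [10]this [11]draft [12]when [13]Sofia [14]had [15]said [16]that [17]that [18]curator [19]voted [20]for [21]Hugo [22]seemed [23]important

The displaced element is "an engine" (word 2).
It functions as the direct object of "filed", so the gap sits immediately after word 6 ("filed").
Base order: A witness filed an engine when Priya photographed this draft when Sofia had said that that curator voted for Hugo.

6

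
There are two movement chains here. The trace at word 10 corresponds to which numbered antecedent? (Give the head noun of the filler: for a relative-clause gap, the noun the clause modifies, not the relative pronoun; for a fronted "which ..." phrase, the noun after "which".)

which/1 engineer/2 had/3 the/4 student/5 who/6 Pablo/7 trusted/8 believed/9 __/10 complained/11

2

The marked gap is the subject of "complained".
Its filler is the fronted wh-phrase "which engineer", at word 2.
(The other dependency links word 5 to a gap after word 8.)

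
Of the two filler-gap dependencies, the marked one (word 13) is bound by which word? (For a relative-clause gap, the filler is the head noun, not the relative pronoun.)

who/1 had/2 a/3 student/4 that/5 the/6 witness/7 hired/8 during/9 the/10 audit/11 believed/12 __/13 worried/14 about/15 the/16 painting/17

The marked gap is the subject of "worried".
Its filler is the fronted wh-phrase "who", at word 1.
(The other dependency links word 4 to a gap after word 8.)

1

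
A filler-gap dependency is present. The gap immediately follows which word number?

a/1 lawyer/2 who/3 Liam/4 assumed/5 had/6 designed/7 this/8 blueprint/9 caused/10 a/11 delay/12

The displaced element is "a lawyer" (word 2).
It is linked across 1 clause boundary (Ø).
It functions as the subject of "designed", so the gap sits immediately after word 5 ("assumed").
Base order: Liam assumed that a lawyer had designed this blueprint.

5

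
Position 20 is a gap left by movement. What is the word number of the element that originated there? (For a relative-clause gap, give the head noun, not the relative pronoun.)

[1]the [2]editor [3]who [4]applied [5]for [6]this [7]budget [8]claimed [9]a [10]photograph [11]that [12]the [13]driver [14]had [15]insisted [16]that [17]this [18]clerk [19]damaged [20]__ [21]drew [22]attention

10

The gap at 20 is the object of "damaged", inside a relative clause.
The relative pronoun is "that" (word 11); it is bound by the head noun immediately before it.
Its filler is the head noun "photograph", at word 10.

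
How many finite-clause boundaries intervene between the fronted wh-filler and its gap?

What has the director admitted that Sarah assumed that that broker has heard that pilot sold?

3

"what" is extracted from the object of "sold".
Boundaries crossed, outermost first: [that], [that], [Ø] — 3 in total.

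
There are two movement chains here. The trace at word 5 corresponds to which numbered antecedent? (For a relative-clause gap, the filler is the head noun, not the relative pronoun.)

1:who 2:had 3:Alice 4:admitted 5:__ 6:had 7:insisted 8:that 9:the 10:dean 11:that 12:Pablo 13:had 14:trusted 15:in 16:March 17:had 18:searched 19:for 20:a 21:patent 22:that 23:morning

1

The marked gap is the subject of "insisted".
Its filler is the fronted wh-phrase "who", at word 1.
(The other dependency links word 10 to a gap after word 14.)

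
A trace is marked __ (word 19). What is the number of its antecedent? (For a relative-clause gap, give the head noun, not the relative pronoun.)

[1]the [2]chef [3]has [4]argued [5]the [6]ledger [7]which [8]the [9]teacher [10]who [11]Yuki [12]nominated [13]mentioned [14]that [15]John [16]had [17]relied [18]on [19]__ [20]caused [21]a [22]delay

6

The gap at 19 is the prepositional object of "relied", inside a relative clause.
The relative pronoun is "which" (word 7); it is bound by the head noun immediately before it.
Its filler is the head noun "ledger", at word 6.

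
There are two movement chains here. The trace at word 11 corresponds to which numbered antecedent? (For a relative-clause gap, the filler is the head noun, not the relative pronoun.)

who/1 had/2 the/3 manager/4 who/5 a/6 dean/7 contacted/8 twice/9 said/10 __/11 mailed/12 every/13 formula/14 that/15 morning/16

The marked gap is the subject of "mailed".
Its filler is the fronted wh-phrase "who", at word 1.
(The other dependency links word 4 to a gap after word 8.)

1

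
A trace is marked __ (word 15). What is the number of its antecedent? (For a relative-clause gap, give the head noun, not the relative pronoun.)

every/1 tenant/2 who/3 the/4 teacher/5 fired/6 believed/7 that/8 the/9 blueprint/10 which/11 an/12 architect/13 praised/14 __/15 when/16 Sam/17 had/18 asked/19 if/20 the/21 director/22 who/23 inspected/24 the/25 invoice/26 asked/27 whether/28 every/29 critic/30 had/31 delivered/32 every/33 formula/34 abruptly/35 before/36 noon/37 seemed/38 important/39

The gap at 15 is the object of "praised", inside a relative clause.
The relative pronoun is "which" (word 11); it is bound by the head noun immediately before it.
Its filler is the head noun "blueprint", at word 10.

10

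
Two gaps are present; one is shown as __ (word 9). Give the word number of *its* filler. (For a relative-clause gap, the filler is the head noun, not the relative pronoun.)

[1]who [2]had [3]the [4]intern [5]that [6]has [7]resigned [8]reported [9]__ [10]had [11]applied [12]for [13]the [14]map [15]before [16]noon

The marked gap is the subject of "applied".
Its filler is the fronted wh-phrase "who", at word 1.
(The other dependency links word 4 to a gap after word 5.)

1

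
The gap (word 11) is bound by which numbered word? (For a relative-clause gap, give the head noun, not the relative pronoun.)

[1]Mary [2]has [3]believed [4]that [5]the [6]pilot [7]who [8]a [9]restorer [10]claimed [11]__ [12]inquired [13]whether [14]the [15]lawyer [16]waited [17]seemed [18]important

6

The gap at 11 is the subject of "inquired", inside a relative clause.
The relative pronoun is "who" (word 7); it is bound by the head noun immediately before it.
Its filler is the head noun "pilot", at word 6.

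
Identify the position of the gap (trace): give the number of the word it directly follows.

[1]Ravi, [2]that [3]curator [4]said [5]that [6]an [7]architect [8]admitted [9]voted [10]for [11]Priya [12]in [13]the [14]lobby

8

The displaced element is "Ravi" (word 1).
It is linked across 2 clause boundaries (that → Ø).
It functions as the subject of "voted", so the gap sits immediately after word 8 ("admitted").
Base order: That curator said that an architect admitted that Ravi voted for Priya in the lobby.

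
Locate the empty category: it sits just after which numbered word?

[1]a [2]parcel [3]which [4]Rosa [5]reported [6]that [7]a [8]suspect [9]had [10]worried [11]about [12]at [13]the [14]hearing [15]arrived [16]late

11

The displaced element is "a parcel" (word 2).
It is linked across 1 clause boundary (that).
It functions as the object of the preposition "about" of "worried", so the gap sits immediately after word 11 ("about").
Base order: Rosa reported that a suspect had worried about a parcel at the hearing.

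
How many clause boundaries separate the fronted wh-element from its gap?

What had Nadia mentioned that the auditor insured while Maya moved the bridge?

"what" is extracted from the object of "insured".
Boundaries crossed, outermost first: [that] — 1 in total.

1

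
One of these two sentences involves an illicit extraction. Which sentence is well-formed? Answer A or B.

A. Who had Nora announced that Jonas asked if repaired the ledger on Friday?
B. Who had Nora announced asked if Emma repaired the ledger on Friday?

B

In A, the wh-phrase is extracted from inside a wh-island (introduced by "if"), which blocks movement.
In B, the extraction path crosses only that-complement boundaries, which are transparent.
So B is grammatical.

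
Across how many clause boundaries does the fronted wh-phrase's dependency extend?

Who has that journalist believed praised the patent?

"who" is extracted from the subject of "praised".
Boundaries crossed, outermost first: [Ø] — 1 in total.

1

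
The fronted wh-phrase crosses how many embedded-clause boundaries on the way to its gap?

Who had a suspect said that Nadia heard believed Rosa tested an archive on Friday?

"who" is extracted from the subject of "believed".
Boundaries crossed, outermost first: [that], [Ø] — 2 in total.

2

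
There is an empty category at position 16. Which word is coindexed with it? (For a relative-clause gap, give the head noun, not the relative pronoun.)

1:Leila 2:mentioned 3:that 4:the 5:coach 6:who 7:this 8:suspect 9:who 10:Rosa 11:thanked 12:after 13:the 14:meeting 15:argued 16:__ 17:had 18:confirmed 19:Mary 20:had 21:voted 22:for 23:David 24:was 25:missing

5

The gap at 16 is the subject of "confirmed", inside a relative clause.
The relative pronoun is "who" (word 6); it is bound by the head noun immediately before it.
Its filler is the head noun "coach", at word 5.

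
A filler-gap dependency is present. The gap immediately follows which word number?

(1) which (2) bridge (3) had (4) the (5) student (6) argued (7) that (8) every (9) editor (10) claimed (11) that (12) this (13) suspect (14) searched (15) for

15

The displaced element is "which bridge" (word 2).
It is linked across 2 clause boundaries (that → that).
It functions as the object of the preposition "for" of "searched", so the gap sits immediately after word 15 ("for").
Base order: The student had argued that every editor claimed that this suspect searched for which bridge.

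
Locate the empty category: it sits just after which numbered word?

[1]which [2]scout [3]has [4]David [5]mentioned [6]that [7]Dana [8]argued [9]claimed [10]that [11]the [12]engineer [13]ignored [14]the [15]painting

The displaced element is "which scout" (word 2).
It is linked across 2 clause boundaries (that → Ø).
It functions as the subject of "claimed", so the gap sits immediately after word 8 ("argued").
Base order: David has mentioned that Dana argued that which scout claimed that the engineer ignored the painting.

8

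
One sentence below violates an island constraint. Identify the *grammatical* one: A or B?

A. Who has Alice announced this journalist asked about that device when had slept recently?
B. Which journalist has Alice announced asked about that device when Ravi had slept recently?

In A, the wh-phrase is extracted from inside an adjunct island (introduced by "when"), which blocks movement.
In B, the extraction path crosses only that-complement boundaries, which are transparent.
So B is grammatical.

B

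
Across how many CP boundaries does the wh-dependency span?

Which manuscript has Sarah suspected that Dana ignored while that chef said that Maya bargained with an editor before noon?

1

"which manuscript" is extracted from the object of "ignored".
Boundaries crossed, outermost first: [that] — 1 in total.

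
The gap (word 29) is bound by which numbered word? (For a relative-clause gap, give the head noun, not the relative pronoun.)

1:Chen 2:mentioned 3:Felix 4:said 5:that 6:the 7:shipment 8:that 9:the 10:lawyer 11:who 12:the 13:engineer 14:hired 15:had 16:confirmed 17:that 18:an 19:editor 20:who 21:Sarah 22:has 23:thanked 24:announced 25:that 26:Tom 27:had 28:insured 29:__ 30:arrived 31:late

The gap at 29 is the object of "insured", inside a relative clause.
The relative pronoun is "that" (word 8); it is bound by the head noun immediately before it.
Its filler is the head noun "shipment", at word 7.

7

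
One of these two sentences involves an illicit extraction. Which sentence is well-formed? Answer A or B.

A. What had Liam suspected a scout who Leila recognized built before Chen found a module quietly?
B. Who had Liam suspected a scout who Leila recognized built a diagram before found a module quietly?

A

In B, the wh-phrase is extracted from inside an adjunct island (introduced by "before"), which blocks movement.
In A, the extraction path crosses only that-complement boundaries, which are transparent.
So A is grammatical.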